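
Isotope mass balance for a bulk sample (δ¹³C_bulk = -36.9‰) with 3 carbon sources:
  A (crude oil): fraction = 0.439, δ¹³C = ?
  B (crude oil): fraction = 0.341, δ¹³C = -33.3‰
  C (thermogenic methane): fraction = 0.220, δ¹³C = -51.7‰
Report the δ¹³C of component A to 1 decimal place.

-32.3‰

Isotope mass balance: δ_bulk = Σ fᵢ·δᵢ.
-36.9 = 0.439×δ_A + 0.341×(-33.3) + 0.220×(-51.7)
0.439·δ_A = -36.9 − (-22.729) = -14.171
δ_A = -14.171 / 0.439 = -32.28‰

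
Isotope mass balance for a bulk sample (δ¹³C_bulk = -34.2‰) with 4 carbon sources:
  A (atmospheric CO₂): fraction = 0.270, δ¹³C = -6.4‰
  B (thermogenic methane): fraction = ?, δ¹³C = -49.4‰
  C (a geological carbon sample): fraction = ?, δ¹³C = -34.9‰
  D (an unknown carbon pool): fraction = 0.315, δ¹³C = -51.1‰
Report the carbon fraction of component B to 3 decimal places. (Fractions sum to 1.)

Let f_B and f_C be the unknown fractions; fractions sum to 1 so f_B + f_C = 0.415.
Mass balance: Σ fᵢ·δᵢ = δ_bulk ⇒ f_B·(-49.4) + f_C·(-34.9) = -34.2 − (-17.825) = -16.376
Substitute f_C = 0.415 − f_B:
f_B·(-49.4 − -34.9) = -16.376 − 0.415×(-34.9) = -1.892
f_B = -1.892 / -14.5 = 0.1305

0.130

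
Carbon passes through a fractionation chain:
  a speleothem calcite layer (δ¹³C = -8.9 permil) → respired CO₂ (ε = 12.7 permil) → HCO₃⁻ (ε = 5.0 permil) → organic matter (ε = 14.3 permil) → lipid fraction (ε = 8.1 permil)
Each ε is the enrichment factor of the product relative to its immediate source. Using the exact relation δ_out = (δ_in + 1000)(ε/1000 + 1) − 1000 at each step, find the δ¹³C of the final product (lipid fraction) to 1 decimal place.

step 1: δ = (-8.90 + 1000)·(12.7/1000 + 1) − 1000 = 3.69 permil
step 2: δ = (3.69 + 1000)·(5.0/1000 + 1) − 1000 = 8.71 permil
step 3: δ = (8.71 + 1000)·(14.3/1000 + 1) − 1000 = 23.13 permil
step 4: δ = (23.13 + 1000)·(8.1/1000 + 1) − 1000 = 31.42 permil

31.4 permil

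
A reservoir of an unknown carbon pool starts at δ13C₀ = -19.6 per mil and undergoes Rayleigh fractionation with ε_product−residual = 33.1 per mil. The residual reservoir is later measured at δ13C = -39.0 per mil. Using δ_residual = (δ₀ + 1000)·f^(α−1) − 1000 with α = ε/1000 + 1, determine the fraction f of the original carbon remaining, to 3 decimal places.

0.547

α − 1 = ε/1000 = 0.0331
(δ_res + 1000)/(δ₀ + 1000) = (-39.0 + 1000)/(-19.6 + 1000) = 961.0/980.4 = 0.980212
f = 0.980212^(1/0.0331) = exp(ln(0.980212)/0.0331) = exp(-0.01999/0.0331)
f = exp(-0.6038) = 0.5467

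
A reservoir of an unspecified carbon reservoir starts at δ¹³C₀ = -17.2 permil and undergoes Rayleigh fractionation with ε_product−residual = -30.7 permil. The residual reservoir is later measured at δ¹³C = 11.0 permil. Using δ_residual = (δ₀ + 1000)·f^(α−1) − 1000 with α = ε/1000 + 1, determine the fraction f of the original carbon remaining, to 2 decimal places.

0.40

α − 1 = ε/1000 = -0.0307
(δ_res + 1000)/(δ₀ + 1000) = (11.0 + 1000)/(-17.2 + 1000) = 1011.0/982.8 = 1.028694
f = 1.028694^(1/-0.0307) = exp(ln(1.028694)/-0.0307) = exp(0.02829/-0.0307)
f = exp(-0.9215) = 0.3979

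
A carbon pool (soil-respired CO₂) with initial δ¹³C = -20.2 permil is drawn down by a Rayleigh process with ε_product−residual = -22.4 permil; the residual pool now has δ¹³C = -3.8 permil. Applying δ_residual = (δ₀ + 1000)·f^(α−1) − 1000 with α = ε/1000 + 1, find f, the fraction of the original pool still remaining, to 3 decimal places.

0.477

α − 1 = ε/1000 = -0.0224
(δ_res + 1000)/(δ₀ + 1000) = (-3.8 + 1000)/(-20.2 + 1000) = 996.2/979.8 = 1.016738
f = 1.016738^(1/-0.0224) = exp(ln(1.016738)/-0.0224) = exp(0.01660/-0.0224)
f = exp(-0.7411) = 0.4766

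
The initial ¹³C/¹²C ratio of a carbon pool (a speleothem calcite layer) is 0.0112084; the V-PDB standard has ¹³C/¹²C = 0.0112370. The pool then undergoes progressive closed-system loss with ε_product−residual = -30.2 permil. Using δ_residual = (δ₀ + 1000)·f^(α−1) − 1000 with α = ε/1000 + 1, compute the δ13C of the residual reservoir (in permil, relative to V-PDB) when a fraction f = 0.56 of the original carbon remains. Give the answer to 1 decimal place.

δ₀ = (0.0112084/0.0112370 − 1)×1000 = (0.997455 − 1)×1000 = -2.545 permil
α − 1 = ε/1000 = -0.0302
f^(α−1) = 0.56^(-0.0302) = 1.017665
δ_res = (-2.545 + 1000) × 1.017665 − 1000 = 1015.075 − 1000 = 15.07 permil

15.1 permil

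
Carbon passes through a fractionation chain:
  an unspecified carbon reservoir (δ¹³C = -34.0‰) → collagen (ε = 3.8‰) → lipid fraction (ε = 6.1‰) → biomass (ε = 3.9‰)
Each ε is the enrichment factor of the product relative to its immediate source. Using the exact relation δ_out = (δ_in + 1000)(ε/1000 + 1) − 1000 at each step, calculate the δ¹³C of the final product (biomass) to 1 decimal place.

-20.6‰

step 1: δ = (-34.00 + 1000)·(3.8/1000 + 1) − 1000 = -30.33‰
step 2: δ = (-30.33 + 1000)·(6.1/1000 + 1) − 1000 = -24.41‰
step 3: δ = (-24.41 + 1000)·(3.9/1000 + 1) − 1000 = -20.61‰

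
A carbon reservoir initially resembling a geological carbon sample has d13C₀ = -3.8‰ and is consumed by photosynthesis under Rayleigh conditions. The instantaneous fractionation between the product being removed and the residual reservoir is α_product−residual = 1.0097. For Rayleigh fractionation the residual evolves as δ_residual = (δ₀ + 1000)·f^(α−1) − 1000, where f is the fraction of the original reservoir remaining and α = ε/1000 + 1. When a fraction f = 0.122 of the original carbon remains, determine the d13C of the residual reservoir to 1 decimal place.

-23.9‰

Rayleigh residual: δ_res = (δ₀ + 1000)·f^(α−1) − 1000
α − 1 = 0.00970
f^(α−1) = 0.122^(0.00970) = 0.979801
δ_res = (-3.8 + 1000) × 0.979801 − 1000 = 976.077 − 1000 = -23.92‰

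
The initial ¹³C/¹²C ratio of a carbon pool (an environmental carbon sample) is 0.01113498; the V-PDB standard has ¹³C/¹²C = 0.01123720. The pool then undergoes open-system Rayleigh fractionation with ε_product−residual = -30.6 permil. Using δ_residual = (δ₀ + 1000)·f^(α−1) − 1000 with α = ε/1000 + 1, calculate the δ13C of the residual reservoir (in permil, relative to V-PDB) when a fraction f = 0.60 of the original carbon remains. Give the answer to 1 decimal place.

δ₀ = (0.01113498/0.01123720 − 1)×1000 = (0.990903 − 1)×1000 = -9.097 permil
α − 1 = ε/1000 = -0.0306
f^(α−1) = 0.60^(-0.0306) = 1.015754
δ_res = (-9.097 + 1000) × 1.015754 − 1000 = 1006.514 − 1000 = 6.51 permil

6.5 permil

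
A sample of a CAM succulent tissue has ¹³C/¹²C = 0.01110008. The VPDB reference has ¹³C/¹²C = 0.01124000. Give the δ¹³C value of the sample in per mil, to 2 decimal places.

δ¹³C = (R_sample / R_standard − 1) × 1000
R_sample / R_standard = 0.01110008 / 0.01124000 = 0.987552
δ¹³C = (0.987552 − 1) × 1000 = -12.448 per mil

-12.45 per mil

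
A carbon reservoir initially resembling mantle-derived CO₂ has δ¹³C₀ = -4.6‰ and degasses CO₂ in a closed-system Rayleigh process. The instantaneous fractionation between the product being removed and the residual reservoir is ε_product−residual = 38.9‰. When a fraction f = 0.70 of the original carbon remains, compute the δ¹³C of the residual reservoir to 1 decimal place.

-18.3‰

Rayleigh residual: δ_res = (δ₀ + 1000)·f^(α−1) − 1000
α = ε/1000 + 1 = 1.03890, so α − 1 = 0.03890
f^(α−1) = 0.70^(0.03890) = 0.986221
δ_res = (-4.6 + 1000) × 0.986221 − 1000 = 981.685 − 1000 = -18.32‰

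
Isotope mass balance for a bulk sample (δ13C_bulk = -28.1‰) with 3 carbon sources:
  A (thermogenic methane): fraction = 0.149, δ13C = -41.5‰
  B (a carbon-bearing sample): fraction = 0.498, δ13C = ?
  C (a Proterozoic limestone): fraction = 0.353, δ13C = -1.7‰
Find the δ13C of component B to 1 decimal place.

-42.8‰

Isotope mass balance: δ_bulk = Σ fᵢ·δᵢ.
-28.1 = 0.149×(-41.5) + 0.498×δ_B + 0.353×(-1.7)
0.498·δ_B = -28.1 − (-6.784) = -21.316
δ_B = -21.316 / 0.498 = -42.80‰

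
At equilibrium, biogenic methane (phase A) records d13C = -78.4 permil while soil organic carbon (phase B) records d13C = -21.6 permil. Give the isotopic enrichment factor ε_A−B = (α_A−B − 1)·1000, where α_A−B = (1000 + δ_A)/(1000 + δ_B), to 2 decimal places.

-58.05 permil

α_A−B = (1000 + -78.4) / (1000 + -21.6) = 921.6 / 978.4 = 0.941946
ε_A−B = (0.941946 − 1) × 1000 = -58.054 permil
(The approximation ε ≈ δ_A − δ_B would give -56.8 permil.)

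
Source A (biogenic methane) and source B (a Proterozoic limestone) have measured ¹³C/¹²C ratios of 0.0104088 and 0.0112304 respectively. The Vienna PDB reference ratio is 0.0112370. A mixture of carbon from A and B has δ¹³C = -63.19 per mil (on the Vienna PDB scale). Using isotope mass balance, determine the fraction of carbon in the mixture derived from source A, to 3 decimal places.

δ_A = (0.0104088/0.0112370 − 1)×1000 = (0.926297 − 1)×1000 = -73.703 per mil
δ_B = (0.0112304/0.0112370 − 1)×1000 = (0.999413 − 1)×1000 = -0.587 per mil
f_A = (δ_mix − δ_B)/(δ_A − δ_B) = (-63.19 − (-0.587))/(-73.703 − (-0.587))
f_A = -62.603 / -73.116 = 0.8562

0.856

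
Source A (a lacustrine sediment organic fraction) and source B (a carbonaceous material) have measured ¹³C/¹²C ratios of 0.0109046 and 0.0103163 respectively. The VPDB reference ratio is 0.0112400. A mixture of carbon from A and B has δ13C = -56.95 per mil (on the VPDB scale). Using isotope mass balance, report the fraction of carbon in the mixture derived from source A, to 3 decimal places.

δ_A = (0.0109046/0.0112400 − 1)×1000 = (0.970160 − 1)×1000 = -29.840 per mil
δ_B = (0.0103163/0.0112400 − 1)×1000 = (0.917820 − 1)×1000 = -82.180 per mil
f_A = (δ_mix − δ_B)/(δ_A − δ_B) = (-56.95 − (-82.180))/(-29.840 − (-82.180))
f_A = 25.230 / 52.340 = 0.4820

0.482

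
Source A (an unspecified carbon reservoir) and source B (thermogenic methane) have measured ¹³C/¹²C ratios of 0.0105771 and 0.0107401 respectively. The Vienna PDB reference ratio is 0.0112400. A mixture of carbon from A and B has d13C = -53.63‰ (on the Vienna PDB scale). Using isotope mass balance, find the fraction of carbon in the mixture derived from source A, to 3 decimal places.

δ_A = (0.0105771/0.0112400 − 1)×1000 = (0.941023 − 1)×1000 = -58.977‰
δ_B = (0.0107401/0.0112400 − 1)×1000 = (0.955525 − 1)×1000 = -44.475‰
f_A = (δ_mix − δ_B)/(δ_A − δ_B) = (-53.63 − (-44.475))/(-58.977 − (-44.475))
f_A = -9.155 / -14.502 = 0.6313

0.631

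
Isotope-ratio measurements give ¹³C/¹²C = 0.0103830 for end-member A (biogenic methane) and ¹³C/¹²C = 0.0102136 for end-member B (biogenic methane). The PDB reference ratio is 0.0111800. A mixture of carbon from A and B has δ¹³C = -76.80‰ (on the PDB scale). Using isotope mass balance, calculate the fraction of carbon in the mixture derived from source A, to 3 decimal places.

δ_A = (0.0103830/0.0111800 − 1)×1000 = (0.928712 − 1)×1000 = -71.288‰
δ_B = (0.0102136/0.0111800 − 1)×1000 = (0.913560 − 1)×1000 = -86.440‰
f_A = (δ_mix − δ_B)/(δ_A − δ_B) = (-76.80 − (-86.440))/(-71.288 − (-86.440))
f_A = 9.640 / 15.152 = 0.6362

0.636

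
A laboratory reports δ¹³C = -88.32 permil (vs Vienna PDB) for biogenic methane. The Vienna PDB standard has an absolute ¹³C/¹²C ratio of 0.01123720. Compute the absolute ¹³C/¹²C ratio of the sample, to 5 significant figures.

R_sample = R_standard × (δ¹³C/1000 + 1)
R_sample = 0.01123720 × (-88.32/1000 + 1) = 0.01123720 × 0.911680
R_sample = 0.0102447

0.010245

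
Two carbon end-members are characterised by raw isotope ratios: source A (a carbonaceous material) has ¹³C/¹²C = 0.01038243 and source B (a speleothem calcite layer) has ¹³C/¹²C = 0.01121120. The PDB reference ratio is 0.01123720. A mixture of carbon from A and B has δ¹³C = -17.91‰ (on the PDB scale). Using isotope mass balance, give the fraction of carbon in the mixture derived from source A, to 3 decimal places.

0.211

δ_A = (0.01038243/0.01123720 − 1)×1000 = (0.923934 − 1)×1000 = -76.066‰
δ_B = (0.01121120/0.01123720 − 1)×1000 = (0.997686 − 1)×1000 = -2.314‰
f_A = (δ_mix − δ_B)/(δ_A − δ_B) = (-17.91 − (-2.314))/(-76.066 − (-2.314))
f_A = -15.596 / -73.752 = 0.2115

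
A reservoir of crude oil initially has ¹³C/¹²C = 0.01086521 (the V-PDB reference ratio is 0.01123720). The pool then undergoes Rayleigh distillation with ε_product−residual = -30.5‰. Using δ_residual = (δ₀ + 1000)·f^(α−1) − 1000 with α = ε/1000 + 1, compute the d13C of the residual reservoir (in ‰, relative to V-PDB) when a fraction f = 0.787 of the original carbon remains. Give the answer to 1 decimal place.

δ₀ = (0.01086521/0.01123720 − 1)×1000 = (0.966897 − 1)×1000 = -33.103‰
α − 1 = ε/1000 = -0.0305
f^(α−1) = 0.787^(-0.0305) = 1.007332
δ_res = (-33.103 + 1000) × 1.007332 − 1000 = 973.986 − 1000 = -26.01‰

-26.0‰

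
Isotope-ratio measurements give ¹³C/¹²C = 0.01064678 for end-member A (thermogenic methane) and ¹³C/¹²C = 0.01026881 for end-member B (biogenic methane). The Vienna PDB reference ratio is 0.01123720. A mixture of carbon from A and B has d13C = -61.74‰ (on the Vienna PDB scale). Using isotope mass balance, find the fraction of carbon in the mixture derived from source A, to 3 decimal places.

δ_A = (0.01064678/0.01123720 − 1)×1000 = (0.947458 − 1)×1000 = -52.542‰
δ_B = (0.01026881/0.01123720 − 1)×1000 = (0.913823 − 1)×1000 = -86.177‰
f_A = (δ_mix − δ_B)/(δ_A − δ_B) = (-61.74 − (-86.177))/(-52.542 − (-86.177))
f_A = 24.437 / 33.636 = 0.7265

0.727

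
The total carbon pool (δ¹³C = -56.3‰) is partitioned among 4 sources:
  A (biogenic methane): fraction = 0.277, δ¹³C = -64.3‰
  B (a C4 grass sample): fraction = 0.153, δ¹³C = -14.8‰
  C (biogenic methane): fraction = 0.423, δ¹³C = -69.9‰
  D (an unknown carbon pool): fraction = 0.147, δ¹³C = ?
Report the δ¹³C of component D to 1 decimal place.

Isotope mass balance: δ_bulk = Σ fᵢ·δᵢ.
-56.3 = 0.277×(-64.3) + 0.153×(-14.8) + 0.423×(-69.9) + 0.147×δ_D
0.147·δ_D = -56.3 − (-49.643) = -6.657
δ_D = -6.657 / 0.147 = -45.28‰

-45.3‰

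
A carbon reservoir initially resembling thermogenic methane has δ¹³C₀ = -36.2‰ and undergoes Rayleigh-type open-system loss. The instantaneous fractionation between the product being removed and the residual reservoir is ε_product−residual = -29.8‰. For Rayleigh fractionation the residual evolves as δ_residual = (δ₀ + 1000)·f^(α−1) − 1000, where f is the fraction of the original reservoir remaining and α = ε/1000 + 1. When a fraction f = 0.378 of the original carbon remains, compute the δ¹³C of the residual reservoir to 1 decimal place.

-7.8‰

Rayleigh residual: δ_res = (δ₀ + 1000)·f^(α−1) − 1000
α = ε/1000 + 1 = 0.97020, so α − 1 = -0.02980
f^(α−1) = 0.378^(-0.02980) = 1.029416
δ_res = (-36.2 + 1000) × 1.029416 − 1000 = 992.151 − 1000 = -7.85‰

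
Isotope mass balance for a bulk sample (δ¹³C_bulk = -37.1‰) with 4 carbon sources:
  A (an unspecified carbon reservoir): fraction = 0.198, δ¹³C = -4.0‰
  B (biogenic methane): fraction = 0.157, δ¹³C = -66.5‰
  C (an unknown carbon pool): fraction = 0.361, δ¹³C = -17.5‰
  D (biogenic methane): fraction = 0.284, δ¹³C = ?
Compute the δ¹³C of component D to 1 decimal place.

-68.8‰

Isotope mass balance: δ_bulk = Σ fᵢ·δᵢ.
-37.1 = 0.198×(-4.0) + 0.157×(-66.5) + 0.361×(-17.5) + 0.284×δ_D
0.284·δ_D = -37.1 − (-17.550) = -19.550
δ_D = -19.550 / 0.284 = -68.84‰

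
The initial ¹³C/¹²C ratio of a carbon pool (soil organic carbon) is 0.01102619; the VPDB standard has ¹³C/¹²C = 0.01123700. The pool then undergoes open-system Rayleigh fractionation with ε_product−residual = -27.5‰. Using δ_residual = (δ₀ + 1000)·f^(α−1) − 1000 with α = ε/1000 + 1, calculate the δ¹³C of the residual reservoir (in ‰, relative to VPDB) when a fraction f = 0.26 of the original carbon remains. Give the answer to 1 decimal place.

18.3‰

δ₀ = (0.01102619/0.01123700 − 1)×1000 = (0.981240 − 1)×1000 = -18.760‰
α − 1 = ε/1000 = -0.0275
f^(α−1) = 0.26^(-0.0275) = 1.037739
δ_res = (-18.760 + 1000) × 1.037739 − 1000 = 1018.271 − 1000 = 18.27‰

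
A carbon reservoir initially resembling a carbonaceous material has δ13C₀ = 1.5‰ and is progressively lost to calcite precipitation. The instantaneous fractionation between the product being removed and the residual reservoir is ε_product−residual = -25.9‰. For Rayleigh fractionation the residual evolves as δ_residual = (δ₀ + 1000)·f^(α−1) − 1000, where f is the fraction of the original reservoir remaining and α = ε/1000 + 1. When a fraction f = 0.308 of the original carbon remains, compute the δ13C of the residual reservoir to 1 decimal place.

Rayleigh residual: δ_res = (δ₀ + 1000)·f^(α−1) − 1000
α = ε/1000 + 1 = 0.97410, so α − 1 = -0.02590
f^(α−1) = 0.308^(-0.02590) = 1.030971
δ_res = (1.5 + 1000) × 1.030971 − 1000 = 1032.518 − 1000 = 32.52‰

32.5‰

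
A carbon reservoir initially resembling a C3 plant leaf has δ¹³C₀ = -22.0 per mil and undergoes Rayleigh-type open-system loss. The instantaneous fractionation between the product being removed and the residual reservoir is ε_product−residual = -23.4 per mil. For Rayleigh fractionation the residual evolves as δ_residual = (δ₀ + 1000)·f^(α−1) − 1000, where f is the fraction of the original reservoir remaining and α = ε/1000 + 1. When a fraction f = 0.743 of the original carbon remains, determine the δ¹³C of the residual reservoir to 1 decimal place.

-15.2 per mil

Rayleigh residual: δ_res = (δ₀ + 1000)·f^(α−1) − 1000
α = ε/1000 + 1 = 0.97660, so α − 1 = -0.02340
f^(α−1) = 0.743^(-0.02340) = 1.006975
δ_res = (-22.0 + 1000) × 1.006975 − 1000 = 984.822 − 1000 = -15.18 per mil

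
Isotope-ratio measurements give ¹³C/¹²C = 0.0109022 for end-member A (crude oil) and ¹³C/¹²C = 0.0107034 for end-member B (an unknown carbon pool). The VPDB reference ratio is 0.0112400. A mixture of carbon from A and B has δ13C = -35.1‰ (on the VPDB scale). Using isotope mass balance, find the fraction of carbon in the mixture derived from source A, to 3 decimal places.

0.715

δ_A = (0.0109022/0.0112400 − 1)×1000 = (0.969947 − 1)×1000 = -30.053‰
δ_B = (0.0107034/0.0112400 − 1)×1000 = (0.952260 − 1)×1000 = -47.740‰
f_A = (δ_mix − δ_B)/(δ_A − δ_B) = (-35.1 − (-47.740))/(-30.053 − (-47.740))
f_A = 12.640 / 17.687 = 0.7147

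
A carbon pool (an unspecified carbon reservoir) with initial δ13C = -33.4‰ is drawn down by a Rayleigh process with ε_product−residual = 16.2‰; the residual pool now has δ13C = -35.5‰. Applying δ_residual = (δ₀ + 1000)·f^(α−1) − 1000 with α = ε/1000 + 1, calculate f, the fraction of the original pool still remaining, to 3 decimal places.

α − 1 = ε/1000 = 0.0162
(δ_res + 1000)/(δ₀ + 1000) = (-35.5 + 1000)/(-33.4 + 1000) = 964.5/966.6 = 0.997827
f = 0.997827^(1/0.0162) = exp(ln(0.997827)/0.0162) = exp(-0.00217/0.0162)
f = exp(-0.1343) = 0.8744

0.874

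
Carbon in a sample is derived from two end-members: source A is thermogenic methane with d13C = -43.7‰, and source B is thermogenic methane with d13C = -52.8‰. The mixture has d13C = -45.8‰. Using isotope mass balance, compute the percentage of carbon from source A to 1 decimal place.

δ_mix = f_A·δ_A + (1 − f_A)·δ_B  ⇒  f_A = (δ_mix − δ_B)/(δ_A − δ_B)
f_A = (-45.8 − (-52.8)) / (-43.7 − (-52.8))
f_A = 7.0 / 9.1 = 0.7692

76.9%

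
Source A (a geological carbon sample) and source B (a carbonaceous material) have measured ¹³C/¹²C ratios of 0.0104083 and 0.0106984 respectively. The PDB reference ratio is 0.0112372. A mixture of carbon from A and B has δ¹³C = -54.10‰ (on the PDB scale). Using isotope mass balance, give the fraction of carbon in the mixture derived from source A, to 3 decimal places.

δ_A = (0.0104083/0.0112372 − 1)×1000 = (0.926236 − 1)×1000 = -73.764‰
δ_B = (0.0106984/0.0112372 − 1)×1000 = (0.952052 − 1)×1000 = -47.948‰
f_A = (δ_mix − δ_B)/(δ_A − δ_B) = (-54.10 − (-47.948))/(-73.764 − (-47.948))
f_A = -6.152 / -25.816 = 0.2383

0.238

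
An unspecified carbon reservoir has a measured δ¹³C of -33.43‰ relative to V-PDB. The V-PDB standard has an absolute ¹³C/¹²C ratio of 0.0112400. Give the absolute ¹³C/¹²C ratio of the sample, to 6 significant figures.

R_sample = R_standard × (δ¹³C/1000 + 1)
R_sample = 0.0112400 × (-33.43/1000 + 1) = 0.0112400 × 0.966570
R_sample = 0.0108642

0.0108642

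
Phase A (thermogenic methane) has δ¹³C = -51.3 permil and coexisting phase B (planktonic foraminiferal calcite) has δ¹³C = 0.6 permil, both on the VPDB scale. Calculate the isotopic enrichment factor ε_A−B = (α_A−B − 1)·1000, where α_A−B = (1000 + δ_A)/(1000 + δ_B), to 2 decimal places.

α_A−B = (1000 + -51.3) / (1000 + 0.6) = 948.7 / 1000.6 = 0.948131
ε_A−B = (0.948131 − 1) × 1000 = -51.869 permil
(The approximation ε ≈ δ_A − δ_B would give -51.9 permil.)

-51.87 permil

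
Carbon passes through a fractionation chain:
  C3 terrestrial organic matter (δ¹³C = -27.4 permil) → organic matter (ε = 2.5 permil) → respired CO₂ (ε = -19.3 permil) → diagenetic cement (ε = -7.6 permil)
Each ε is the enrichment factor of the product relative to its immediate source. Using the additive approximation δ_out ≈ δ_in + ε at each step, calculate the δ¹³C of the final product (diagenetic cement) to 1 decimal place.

step 1: δ ≈ -27.4 + (2.5) = -24.9 permil
step 2: δ ≈ -24.9 + (-19.3) = -44.2 permil
step 3: δ ≈ -44.2 + (-7.6) = -51.8 permil

-51.8 permil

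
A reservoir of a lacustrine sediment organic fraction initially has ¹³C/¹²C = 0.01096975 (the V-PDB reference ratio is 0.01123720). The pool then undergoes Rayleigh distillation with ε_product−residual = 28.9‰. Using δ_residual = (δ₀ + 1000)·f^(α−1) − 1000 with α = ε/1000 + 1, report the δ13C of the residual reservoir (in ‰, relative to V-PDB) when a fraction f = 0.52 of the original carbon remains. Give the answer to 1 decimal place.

-42.1‰

δ₀ = (0.01096975/0.01123720 − 1)×1000 = (0.976200 − 1)×1000 = -23.800‰
α − 1 = ε/1000 = 0.0289
f^(α−1) = 0.52^(0.0289) = 0.981279
δ_res = (-23.800 + 1000) × 0.981279 − 1000 = 957.924 − 1000 = -42.08‰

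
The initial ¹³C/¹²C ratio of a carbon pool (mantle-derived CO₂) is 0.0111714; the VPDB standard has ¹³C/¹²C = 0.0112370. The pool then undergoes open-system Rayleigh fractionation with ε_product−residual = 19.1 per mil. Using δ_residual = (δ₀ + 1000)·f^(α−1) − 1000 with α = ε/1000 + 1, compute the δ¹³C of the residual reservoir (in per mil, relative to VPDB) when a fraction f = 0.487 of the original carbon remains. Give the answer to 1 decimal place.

-19.4 per mil

δ₀ = (0.0111714/0.0112370 − 1)×1000 = (0.994162 − 1)×1000 = -5.838 per mil
α − 1 = ε/1000 = 0.0191
f^(α−1) = 0.487^(0.0191) = 0.986352
δ_res = (-5.838 + 1000) × 0.986352 − 1000 = 980.594 − 1000 = -19.41 per mil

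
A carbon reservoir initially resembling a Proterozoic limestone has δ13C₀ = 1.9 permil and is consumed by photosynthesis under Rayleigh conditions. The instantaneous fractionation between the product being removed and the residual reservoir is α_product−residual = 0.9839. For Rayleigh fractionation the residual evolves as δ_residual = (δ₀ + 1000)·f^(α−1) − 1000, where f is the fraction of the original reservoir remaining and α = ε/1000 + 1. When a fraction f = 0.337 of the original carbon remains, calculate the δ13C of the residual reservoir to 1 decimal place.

Rayleigh residual: δ_res = (δ₀ + 1000)·f^(α−1) − 1000
α − 1 = -0.01610
f^(α−1) = 0.337^(-0.01610) = 1.017666
δ_res = (1.9 + 1000) × 1.017666 − 1000 = 1019.599 − 1000 = 19.60 permil

19.6 permil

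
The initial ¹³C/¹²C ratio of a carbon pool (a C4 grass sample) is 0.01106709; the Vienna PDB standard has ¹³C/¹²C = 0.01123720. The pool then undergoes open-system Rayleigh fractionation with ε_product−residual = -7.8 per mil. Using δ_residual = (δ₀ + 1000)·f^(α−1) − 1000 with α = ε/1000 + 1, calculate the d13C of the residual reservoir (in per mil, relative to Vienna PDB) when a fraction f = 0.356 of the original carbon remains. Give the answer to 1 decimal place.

δ₀ = (0.01106709/0.01123720 − 1)×1000 = (0.984862 − 1)×1000 = -15.138 per mil
α − 1 = ε/1000 = -0.0078
f^(α−1) = 0.356^(-0.0078) = 1.008089
δ_res = (-15.138 + 1000) × 1.008089 − 1000 = 992.828 − 1000 = -7.17 per mil

-7.2 per mil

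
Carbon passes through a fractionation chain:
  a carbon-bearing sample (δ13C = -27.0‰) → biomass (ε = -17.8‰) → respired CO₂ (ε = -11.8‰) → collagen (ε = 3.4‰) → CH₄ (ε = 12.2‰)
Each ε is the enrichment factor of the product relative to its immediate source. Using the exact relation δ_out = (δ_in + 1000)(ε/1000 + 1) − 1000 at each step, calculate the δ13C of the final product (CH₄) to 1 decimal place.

-40.8‰

step 1: δ = (-27.00 + 1000)·(-17.8/1000 + 1) − 1000 = -44.32‰
step 2: δ = (-44.32 + 1000)·(-11.8/1000 + 1) − 1000 = -55.60‰
step 3: δ = (-55.60 + 1000)·(3.4/1000 + 1) − 1000 = -52.39‰
step 4: δ = (-52.39 + 1000)·(12.2/1000 + 1) − 1000 = -40.82‰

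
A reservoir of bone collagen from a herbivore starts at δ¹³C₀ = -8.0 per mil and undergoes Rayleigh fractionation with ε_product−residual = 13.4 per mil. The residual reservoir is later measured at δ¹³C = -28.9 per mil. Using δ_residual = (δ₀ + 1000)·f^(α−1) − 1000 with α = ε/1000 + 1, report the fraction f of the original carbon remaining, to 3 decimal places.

0.204

α − 1 = ε/1000 = 0.0134
(δ_res + 1000)/(δ₀ + 1000) = (-28.9 + 1000)/(-8.0 + 1000) = 971.1/992.0 = 0.978931
f = 0.978931^(1/0.0134) = exp(ln(0.978931)/0.0134) = exp(-0.02129/0.0134)
f = exp(-1.5891) = 0.2041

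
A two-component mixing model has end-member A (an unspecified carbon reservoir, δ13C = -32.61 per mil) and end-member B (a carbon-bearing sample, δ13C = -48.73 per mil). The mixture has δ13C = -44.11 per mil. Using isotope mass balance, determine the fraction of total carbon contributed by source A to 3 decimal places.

δ_mix = f_A·δ_A + (1 − f_A)·δ_B  ⇒  f_A = (δ_mix − δ_B)/(δ_A − δ_B)
f_A = (-44.11 − (-48.73)) / (-32.61 − (-48.73))
f_A = 4.62 / 16.12 = 0.2866

0.287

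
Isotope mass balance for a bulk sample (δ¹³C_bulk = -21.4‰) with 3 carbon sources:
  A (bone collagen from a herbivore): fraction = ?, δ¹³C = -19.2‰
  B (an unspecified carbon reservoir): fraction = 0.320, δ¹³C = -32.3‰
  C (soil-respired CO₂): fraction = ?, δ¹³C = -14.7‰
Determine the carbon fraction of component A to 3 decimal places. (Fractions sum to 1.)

0.237

Let f_A and f_C be the unknown fractions; fractions sum to 1 so f_A + f_C = 0.680.
Mass balance: Σ fᵢ·δᵢ = δ_bulk ⇒ f_A·(-19.2) + f_C·(-14.7) = -21.4 − (-10.336) = -11.064
Substitute f_C = 0.680 − f_A:
f_A·(-19.2 − -14.7) = -11.064 − 0.680×(-14.7) = -1.068
f_A = -1.068 / -4.5 = 0.2373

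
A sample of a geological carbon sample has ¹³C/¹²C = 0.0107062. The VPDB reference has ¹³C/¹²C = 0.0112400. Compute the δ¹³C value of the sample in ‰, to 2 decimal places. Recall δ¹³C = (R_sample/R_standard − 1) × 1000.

-47.49‰

δ¹³C = (R_sample / R_standard − 1) × 1000
R_sample / R_standard = 0.0107062 / 0.0112400 = 0.952509
δ¹³C = (0.952509 − 1) × 1000 = -47.491‰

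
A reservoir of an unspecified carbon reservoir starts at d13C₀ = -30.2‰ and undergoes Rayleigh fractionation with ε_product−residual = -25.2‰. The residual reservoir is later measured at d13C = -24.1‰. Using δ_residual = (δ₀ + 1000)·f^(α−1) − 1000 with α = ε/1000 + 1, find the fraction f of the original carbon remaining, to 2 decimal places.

α − 1 = ε/1000 = -0.0252
(δ_res + 1000)/(δ₀ + 1000) = (-24.1 + 1000)/(-30.2 + 1000) = 975.9/969.8 = 1.006290
f = 1.006290^(1/-0.0252) = exp(ln(1.006290)/-0.0252) = exp(0.00627/-0.0252)
f = exp(-0.2488) = 0.7797

0.78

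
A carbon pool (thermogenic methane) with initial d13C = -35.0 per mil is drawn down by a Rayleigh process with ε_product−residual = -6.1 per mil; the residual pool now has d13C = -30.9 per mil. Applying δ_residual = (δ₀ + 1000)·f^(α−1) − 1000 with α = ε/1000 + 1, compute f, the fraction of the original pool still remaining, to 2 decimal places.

α − 1 = ε/1000 = -0.0061
(δ_res + 1000)/(δ₀ + 1000) = (-30.9 + 1000)/(-35.0 + 1000) = 969.1/965.0 = 1.004249
f = 1.004249^(1/-0.0061) = exp(ln(1.004249)/-0.0061) = exp(0.00424/-0.0061)
f = exp(-0.6950) = 0.4991

0.50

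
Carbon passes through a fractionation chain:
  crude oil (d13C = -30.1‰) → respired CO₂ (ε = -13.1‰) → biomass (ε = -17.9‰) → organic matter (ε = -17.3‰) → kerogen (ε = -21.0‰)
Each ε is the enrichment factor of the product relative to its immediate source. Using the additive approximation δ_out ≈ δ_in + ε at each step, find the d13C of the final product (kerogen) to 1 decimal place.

step 1: δ ≈ -30.1 + (-13.1) = -43.2‰
step 2: δ ≈ -43.2 + (-17.9) = -61.1‰
step 3: δ ≈ -61.1 + (-17.3) = -78.4‰
step 4: δ ≈ -78.4 + (-21.0) = -99.4‰

-99.4‰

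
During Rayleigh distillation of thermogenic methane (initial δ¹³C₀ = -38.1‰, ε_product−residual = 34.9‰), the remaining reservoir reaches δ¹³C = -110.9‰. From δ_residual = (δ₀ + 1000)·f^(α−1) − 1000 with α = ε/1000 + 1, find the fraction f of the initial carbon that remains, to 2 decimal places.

0.10

α − 1 = ε/1000 = 0.0349
(δ_res + 1000)/(δ₀ + 1000) = (-110.9 + 1000)/(-38.1 + 1000) = 889.1/961.9 = 0.924316
f = 0.924316^(1/0.0349) = exp(ln(0.924316)/0.0349) = exp(-0.07870/0.0349)
f = exp(-2.2550) = 0.1049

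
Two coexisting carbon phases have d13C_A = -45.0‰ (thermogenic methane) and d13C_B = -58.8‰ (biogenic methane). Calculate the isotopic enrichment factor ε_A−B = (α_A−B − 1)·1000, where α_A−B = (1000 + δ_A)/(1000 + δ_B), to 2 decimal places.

α_A−B = (1000 + -45.0) / (1000 + -58.8) = 955.0 / 941.2 = 1.014662
ε_A−B = (1.014662 − 1) × 1000 = 14.662‰
(The approximation ε ≈ δ_A − δ_B would give 13.8‰.)

14.66‰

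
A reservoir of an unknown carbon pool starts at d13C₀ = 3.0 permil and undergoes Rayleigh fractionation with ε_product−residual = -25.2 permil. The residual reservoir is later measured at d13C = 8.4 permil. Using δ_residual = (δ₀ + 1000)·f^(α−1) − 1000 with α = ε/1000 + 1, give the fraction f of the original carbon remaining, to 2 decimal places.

0.81

α − 1 = ε/1000 = -0.0252
(δ_res + 1000)/(δ₀ + 1000) = (8.4 + 1000)/(3.0 + 1000) = 1008.4/1003.0 = 1.005384
f = 1.005384^(1/-0.0252) = exp(ln(1.005384)/-0.0252) = exp(0.00537/-0.0252)
f = exp(-0.2131) = 0.8081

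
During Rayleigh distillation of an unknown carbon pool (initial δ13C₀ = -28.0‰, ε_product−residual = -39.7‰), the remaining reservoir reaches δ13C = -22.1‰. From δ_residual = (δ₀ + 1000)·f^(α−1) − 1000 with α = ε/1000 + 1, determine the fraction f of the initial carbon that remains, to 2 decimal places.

0.86

α − 1 = ε/1000 = -0.0397
(δ_res + 1000)/(δ₀ + 1000) = (-22.1 + 1000)/(-28.0 + 1000) = 977.9/972.0 = 1.006070
f = 1.006070^(1/-0.0397) = exp(ln(1.006070)/-0.0397) = exp(0.00605/-0.0397)
f = exp(-0.1524) = 0.8586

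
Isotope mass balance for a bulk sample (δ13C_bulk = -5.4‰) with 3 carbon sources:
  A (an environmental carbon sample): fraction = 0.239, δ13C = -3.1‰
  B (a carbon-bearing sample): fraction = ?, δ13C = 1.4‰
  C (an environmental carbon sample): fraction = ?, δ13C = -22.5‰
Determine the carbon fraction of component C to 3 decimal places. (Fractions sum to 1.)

Let f_C and f_B be the unknown fractions; fractions sum to 1 so f_C + f_B = 0.761.
Mass balance: Σ fᵢ·δᵢ = δ_bulk ⇒ f_C·(-22.5) + f_B·(1.4) = -5.4 − (-0.741) = -4.659
Substitute f_B = 0.761 − f_C:
f_C·(-22.5 − 1.4) = -4.659 − 0.761×(1.4) = -5.725
f_C = -5.725 / -23.9 = 0.2395

0.240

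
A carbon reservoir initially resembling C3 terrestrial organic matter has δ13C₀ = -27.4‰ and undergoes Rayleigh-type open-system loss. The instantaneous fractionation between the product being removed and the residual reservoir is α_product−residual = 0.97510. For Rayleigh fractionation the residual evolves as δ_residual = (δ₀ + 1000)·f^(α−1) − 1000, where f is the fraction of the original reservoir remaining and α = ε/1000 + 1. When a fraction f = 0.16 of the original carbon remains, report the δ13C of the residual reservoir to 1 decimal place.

18.0‰

Rayleigh residual: δ_res = (δ₀ + 1000)·f^(α−1) − 1000
α − 1 = -0.02490
f^(α−1) = 0.16^(-0.02490) = 1.046688
δ_res = (-27.4 + 1000) × 1.046688 − 1000 = 1018.009 − 1000 = 18.01‰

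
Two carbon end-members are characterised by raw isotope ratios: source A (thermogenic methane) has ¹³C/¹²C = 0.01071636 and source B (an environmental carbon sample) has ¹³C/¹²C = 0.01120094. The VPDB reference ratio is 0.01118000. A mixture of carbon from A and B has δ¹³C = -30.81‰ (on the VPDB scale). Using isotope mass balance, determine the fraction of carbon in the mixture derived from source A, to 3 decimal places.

δ_A = (0.01071636/0.01118000 − 1)×1000 = (0.958530 − 1)×1000 = -41.470‰
δ_B = (0.01120094/0.01118000 − 1)×1000 = (1.001873 − 1)×1000 = 1.873‰
f_A = (δ_mix − δ_B)/(δ_A − δ_B) = (-30.81 − (1.873))/(-41.470 − (1.873))
f_A = -32.683 / -43.343 = 0.7540

0.754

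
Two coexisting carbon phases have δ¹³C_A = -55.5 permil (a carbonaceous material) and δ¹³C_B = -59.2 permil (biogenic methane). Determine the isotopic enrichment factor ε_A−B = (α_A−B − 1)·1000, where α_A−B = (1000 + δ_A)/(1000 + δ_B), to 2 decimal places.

α_A−B = (1000 + -55.5) / (1000 + -59.2) = 944.5 / 940.8 = 1.003933
ε_A−B = (1.003933 − 1) × 1000 = 3.933 permil
(The approximation ε ≈ δ_A − δ_B would give 3.7 permil.)

3.93 permil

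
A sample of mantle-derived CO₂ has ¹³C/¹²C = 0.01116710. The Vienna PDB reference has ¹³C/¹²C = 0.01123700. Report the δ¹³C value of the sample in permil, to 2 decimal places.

δ¹³C = (R_sample / R_standard − 1) × 1000
R_sample / R_standard = 0.01116710 / 0.01123700 = 0.993779
δ¹³C = (0.993779 − 1) × 1000 = -6.221 permil

-6.22 permil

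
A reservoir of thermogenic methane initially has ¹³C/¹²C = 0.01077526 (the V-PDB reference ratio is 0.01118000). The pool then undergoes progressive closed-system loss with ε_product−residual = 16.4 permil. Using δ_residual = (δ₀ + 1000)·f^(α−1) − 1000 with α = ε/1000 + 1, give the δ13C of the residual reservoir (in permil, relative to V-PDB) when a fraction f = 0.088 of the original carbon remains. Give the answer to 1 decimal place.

δ₀ = (0.01077526/0.01118000 − 1)×1000 = (0.963798 − 1)×1000 = -36.202 permil
α − 1 = ε/1000 = 0.0164
f^(α−1) = 0.088^(0.0164) = 0.960925
δ_res = (-36.202 + 1000) × 0.960925 − 1000 = 926.138 − 1000 = -73.86 permil

-73.9 permil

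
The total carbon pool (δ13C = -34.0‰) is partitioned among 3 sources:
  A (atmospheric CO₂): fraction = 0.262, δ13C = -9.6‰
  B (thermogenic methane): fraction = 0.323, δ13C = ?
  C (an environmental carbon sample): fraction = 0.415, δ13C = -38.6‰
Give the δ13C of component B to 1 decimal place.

Isotope mass balance: δ_bulk = Σ fᵢ·δᵢ.
-34.0 = 0.262×(-9.6) + 0.323×δ_B + 0.415×(-38.6)
0.323·δ_B = -34.0 − (-18.534) = -15.466
δ_B = -15.466 / 0.323 = -47.88‰

-47.9‰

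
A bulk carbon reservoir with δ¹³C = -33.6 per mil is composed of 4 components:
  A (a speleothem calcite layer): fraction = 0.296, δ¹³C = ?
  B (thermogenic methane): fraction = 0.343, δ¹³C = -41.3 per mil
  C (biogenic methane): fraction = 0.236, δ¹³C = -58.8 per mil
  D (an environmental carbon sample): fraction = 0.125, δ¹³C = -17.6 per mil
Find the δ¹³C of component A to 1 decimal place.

Isotope mass balance: δ_bulk = Σ fᵢ·δᵢ.
-33.6 = 0.296×δ_A + 0.343×(-41.3) + 0.236×(-58.8) + 0.125×(-17.6)
0.296·δ_A = -33.6 − (-30.243) = -3.357
δ_A = -3.357 / 0.296 = -11.34 per mil

-11.3 per mil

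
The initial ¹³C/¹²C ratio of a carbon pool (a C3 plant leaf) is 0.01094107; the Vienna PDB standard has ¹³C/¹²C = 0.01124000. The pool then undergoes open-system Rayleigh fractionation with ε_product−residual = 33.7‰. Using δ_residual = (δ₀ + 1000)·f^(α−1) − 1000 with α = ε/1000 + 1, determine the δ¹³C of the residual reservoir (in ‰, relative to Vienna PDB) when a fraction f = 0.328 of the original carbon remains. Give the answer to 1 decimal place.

-62.5‰

δ₀ = (0.01094107/0.01124000 − 1)×1000 = (0.973405 − 1)×1000 = -26.595‰
α − 1 = ε/1000 = 0.0337
f^(α−1) = 0.328^(0.0337) = 0.963130
δ_res = (-26.595 + 1000) × 0.963130 − 1000 = 937.515 − 1000 = -62.48‰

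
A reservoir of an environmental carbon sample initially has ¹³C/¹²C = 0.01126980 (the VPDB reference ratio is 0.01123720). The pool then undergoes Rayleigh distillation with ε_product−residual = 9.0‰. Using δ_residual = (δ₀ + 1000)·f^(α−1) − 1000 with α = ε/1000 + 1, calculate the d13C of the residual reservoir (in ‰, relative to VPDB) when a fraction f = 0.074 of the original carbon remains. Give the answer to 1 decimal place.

δ₀ = (0.01126980/0.01123720 − 1)×1000 = (1.002901 − 1)×1000 = 2.901‰
α − 1 = ε/1000 = 0.0090
f^(α−1) = 0.074^(0.0090) = 0.976839
δ_res = (2.901 + 1000) × 0.976839 − 1000 = 979.673 − 1000 = -20.33‰

-20.3‰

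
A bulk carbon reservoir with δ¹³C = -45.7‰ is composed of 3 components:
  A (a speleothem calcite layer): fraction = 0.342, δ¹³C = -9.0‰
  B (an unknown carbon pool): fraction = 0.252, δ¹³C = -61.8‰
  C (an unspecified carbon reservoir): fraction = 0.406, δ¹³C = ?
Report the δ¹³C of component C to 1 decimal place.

-66.6‰

Isotope mass balance: δ_bulk = Σ fᵢ·δᵢ.
-45.7 = 0.342×(-9.0) + 0.252×(-61.8) + 0.406×δ_C
0.406·δ_C = -45.7 − (-18.652) = -27.048
δ_C = -27.048 / 0.406 = -66.62‰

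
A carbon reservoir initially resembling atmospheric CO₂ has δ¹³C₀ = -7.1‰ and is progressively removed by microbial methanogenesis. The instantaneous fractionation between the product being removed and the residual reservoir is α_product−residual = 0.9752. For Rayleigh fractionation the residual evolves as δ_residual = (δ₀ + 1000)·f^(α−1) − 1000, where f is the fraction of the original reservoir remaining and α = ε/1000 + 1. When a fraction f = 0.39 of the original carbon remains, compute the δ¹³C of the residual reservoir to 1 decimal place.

16.4‰

Rayleigh residual: δ_res = (δ₀ + 1000)·f^(α−1) − 1000
α − 1 = -0.02480
f^(α−1) = 0.39^(-0.02480) = 1.023627
δ_res = (-7.1 + 1000) × 1.023627 − 1000 = 1016.359 − 1000 = 16.36‰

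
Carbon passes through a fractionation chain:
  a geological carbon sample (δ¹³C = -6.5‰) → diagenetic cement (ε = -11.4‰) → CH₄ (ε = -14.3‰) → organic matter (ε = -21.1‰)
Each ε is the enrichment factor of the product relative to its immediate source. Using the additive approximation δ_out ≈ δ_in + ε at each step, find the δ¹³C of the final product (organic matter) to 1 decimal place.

-53.3‰

step 1: δ ≈ -6.5 + (-11.4) = -17.9‰
step 2: δ ≈ -17.9 + (-14.3) = -32.2‰
step 3: δ ≈ -32.2 + (-21.1) = -53.3‰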